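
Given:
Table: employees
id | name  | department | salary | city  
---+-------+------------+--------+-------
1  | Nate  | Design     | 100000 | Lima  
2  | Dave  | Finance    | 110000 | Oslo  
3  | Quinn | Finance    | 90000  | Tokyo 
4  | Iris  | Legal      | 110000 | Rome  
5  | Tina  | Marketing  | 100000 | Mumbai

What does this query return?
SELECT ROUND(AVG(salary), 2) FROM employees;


SUM(salary) = 510000
COUNT = 5
ROUND(AVG, 2) = ROUND(510000 / 5, 2) = 102000.0

102000.0


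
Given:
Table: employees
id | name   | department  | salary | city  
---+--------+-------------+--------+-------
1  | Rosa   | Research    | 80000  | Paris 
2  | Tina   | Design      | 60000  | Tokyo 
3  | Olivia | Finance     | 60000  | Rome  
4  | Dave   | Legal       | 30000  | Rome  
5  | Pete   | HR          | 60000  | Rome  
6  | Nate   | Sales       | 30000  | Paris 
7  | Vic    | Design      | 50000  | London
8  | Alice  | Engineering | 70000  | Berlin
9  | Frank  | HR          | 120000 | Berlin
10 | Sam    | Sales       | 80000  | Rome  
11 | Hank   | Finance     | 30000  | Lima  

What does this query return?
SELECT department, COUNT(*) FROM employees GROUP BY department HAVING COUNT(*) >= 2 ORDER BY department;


Groups with count >= 2:
  Design: 2 -> PASS
  Finance: 2 -> PASS
  HR: 2 -> PASS
  Sales: 2 -> PASS
  Engineering: 1 -> filtered out
  Legal: 1 -> filtered out
  Research: 1 -> filtered out


4 groups:
Design, 2
Finance, 2
HR, 2
Sales, 2


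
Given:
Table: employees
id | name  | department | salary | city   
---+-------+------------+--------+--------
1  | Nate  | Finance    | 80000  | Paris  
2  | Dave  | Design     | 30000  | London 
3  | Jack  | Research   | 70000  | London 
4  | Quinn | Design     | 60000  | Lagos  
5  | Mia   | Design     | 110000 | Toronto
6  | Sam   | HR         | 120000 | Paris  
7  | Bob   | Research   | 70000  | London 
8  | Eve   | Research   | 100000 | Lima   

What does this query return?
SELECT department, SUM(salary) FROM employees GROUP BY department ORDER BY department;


Summing salary within each department:
  Design: 30000 + 60000 + 110000 = 200000
  Finance: 80000 = 80000
  HR: 120000 = 120000
  Research: 70000 + 70000 + 100000 = 240000


4 groups:
Design, 200000
Finance, 80000
HR, 120000
Research, 240000


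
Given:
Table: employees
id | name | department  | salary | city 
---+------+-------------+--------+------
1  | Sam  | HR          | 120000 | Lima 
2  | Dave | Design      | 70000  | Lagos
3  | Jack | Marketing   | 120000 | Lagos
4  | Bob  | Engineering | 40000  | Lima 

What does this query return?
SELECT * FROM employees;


SELECT * returns all 4 rows with all columns

4 rows:
1, Sam, HR, 120000, Lima
2, Dave, Design, 70000, Lagos
3, Jack, Marketing, 120000, Lagos
4, Bob, Engineering, 40000, Lima


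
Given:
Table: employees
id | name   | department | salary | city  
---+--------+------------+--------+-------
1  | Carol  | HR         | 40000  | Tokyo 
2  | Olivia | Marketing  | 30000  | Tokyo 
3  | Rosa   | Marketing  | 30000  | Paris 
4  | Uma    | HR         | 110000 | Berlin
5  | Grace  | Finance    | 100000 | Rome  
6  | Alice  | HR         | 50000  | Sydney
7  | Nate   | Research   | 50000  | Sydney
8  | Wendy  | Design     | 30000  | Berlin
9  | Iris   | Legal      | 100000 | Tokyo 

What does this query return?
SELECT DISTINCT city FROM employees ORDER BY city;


All 'city' values (row order): Tokyo, Tokyo, Paris, Berlin, Rome, Sydney, Sydney, Berlin, Tokyo
Removing duplicates leaves 5 unique value(s).

5 values:
Berlin
Paris
Rome
Sydney
Tokyo


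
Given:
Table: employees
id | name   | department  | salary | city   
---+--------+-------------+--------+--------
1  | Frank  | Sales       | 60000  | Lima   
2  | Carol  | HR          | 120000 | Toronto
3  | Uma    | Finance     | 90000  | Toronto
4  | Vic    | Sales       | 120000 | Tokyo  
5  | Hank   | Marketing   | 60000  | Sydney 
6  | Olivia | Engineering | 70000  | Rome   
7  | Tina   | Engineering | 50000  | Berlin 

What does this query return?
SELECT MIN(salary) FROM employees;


Salaries: 60000, 120000, 90000, 120000, 60000, 70000, 50000
MIN = 50000

50000


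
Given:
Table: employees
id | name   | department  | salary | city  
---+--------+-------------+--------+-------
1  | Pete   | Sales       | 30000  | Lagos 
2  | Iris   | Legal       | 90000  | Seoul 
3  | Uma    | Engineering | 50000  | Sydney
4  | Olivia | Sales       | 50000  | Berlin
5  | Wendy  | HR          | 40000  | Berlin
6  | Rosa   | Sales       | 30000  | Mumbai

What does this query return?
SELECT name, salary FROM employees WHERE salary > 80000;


Filtering: salary > 80000
Matching: 1 rows

1 rows:
Iris, 90000


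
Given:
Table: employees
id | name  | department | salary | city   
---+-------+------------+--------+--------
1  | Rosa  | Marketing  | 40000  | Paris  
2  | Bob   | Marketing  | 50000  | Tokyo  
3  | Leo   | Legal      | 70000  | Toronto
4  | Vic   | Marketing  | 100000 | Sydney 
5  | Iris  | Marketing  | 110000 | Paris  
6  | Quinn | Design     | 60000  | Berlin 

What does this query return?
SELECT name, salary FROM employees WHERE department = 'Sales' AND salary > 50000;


Filtering: department = 'Sales' AND salary > 50000
Matching: 0 rows

Empty result set (0 rows)


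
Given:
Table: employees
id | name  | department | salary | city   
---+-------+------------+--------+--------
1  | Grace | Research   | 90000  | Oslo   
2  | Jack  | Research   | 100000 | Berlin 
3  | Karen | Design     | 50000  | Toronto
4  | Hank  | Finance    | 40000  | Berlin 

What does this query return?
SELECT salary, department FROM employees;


Projecting columns: salary, department

4 rows:
90000, Research
100000, Research
50000, Design
40000, Finance


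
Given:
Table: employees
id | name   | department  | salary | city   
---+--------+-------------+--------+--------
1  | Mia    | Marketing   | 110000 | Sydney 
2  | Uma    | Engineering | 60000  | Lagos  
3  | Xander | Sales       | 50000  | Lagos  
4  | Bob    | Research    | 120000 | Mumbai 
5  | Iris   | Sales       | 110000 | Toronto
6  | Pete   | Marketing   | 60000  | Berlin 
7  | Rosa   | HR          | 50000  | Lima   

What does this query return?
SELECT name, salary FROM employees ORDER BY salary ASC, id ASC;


Sorting by salary ASC, then id ASC for ties

7 rows:
Xander, 50000
Rosa, 50000
Uma, 60000
Pete, 60000
Mia, 110000
Iris, 110000
Bob, 120000


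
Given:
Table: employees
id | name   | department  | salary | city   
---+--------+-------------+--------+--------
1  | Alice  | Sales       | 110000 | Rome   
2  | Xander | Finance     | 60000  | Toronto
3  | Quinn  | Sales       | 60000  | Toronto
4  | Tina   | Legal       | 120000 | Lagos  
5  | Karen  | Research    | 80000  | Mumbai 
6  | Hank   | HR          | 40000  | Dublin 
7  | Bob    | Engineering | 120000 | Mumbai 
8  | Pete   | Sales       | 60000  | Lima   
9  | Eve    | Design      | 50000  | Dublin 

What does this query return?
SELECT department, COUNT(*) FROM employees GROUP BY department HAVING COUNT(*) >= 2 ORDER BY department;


Groups with count >= 2:
  Sales: 3 -> PASS
  Design: 1 -> filtered out
  Engineering: 1 -> filtered out
  Finance: 1 -> filtered out
  HR: 1 -> filtered out
  Legal: 1 -> filtered out
  Research: 1 -> filtered out


1 groups:
Sales, 3


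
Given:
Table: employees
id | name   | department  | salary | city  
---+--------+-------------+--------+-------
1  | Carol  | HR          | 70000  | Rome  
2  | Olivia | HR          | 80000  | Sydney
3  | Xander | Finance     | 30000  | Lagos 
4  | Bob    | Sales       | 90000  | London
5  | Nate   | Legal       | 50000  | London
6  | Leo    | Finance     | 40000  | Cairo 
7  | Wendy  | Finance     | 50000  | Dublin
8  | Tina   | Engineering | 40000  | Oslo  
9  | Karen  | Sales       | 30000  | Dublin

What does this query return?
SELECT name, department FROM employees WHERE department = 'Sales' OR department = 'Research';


Filtering: department = 'Sales' OR 'Research'
Matching: 2 rows

2 rows:
Bob, Sales
Karen, Sales


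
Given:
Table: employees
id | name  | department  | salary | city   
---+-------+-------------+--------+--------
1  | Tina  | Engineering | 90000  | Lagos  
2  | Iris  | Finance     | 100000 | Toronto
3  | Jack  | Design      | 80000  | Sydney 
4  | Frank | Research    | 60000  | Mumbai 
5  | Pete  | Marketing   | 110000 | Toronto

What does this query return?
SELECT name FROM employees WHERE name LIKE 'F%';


LIKE 'F%' matches names starting with 'F'
Matching: 1

1 rows:
Frank


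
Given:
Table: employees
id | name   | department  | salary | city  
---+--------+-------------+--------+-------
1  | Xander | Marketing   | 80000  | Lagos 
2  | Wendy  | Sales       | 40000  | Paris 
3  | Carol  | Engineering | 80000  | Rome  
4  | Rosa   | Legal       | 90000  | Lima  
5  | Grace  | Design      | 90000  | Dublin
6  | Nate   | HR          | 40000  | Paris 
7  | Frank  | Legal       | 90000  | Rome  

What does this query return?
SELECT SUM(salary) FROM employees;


SUM(salary) = 80000 + 40000 + 80000 + 90000 + 90000 + 40000 + 90000 = 510000

510000


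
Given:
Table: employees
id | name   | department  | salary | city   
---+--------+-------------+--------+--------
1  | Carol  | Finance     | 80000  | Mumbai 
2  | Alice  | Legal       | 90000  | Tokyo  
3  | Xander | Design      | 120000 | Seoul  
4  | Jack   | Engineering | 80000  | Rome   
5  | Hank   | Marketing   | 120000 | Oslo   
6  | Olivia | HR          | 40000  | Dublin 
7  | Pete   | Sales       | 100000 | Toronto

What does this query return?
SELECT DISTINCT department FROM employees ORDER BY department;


All 'department' values (row order): Finance, Legal, Design, Engineering, Marketing, HR, Sales
Removing duplicates leaves 7 unique value(s).

7 values:
Design
Engineering
Finance
HR
Legal
Marketing
Sales


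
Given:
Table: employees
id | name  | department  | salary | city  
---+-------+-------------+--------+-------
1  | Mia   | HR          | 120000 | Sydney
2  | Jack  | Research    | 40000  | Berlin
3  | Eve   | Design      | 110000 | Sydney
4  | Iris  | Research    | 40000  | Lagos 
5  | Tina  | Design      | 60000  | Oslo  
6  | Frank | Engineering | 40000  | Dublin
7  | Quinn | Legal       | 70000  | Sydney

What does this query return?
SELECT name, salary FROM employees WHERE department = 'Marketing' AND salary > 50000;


Filtering: department = 'Marketing' AND salary > 50000
Matching: 0 rows

Empty result set (0 rows)


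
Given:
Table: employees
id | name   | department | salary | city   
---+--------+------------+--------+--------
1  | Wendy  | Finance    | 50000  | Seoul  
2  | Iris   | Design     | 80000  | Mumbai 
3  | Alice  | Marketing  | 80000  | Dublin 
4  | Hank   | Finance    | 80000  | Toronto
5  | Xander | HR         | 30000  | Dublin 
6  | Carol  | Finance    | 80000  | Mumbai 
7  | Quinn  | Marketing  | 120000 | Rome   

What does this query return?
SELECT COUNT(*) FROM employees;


COUNT(*) counts all rows

7


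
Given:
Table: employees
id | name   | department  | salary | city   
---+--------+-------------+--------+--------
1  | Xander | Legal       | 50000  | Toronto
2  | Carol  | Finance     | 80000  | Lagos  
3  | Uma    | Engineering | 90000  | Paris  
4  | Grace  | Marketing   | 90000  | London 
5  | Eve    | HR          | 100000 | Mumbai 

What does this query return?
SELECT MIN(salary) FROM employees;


Salaries: 50000, 80000, 90000, 90000, 100000
MIN = 50000

50000


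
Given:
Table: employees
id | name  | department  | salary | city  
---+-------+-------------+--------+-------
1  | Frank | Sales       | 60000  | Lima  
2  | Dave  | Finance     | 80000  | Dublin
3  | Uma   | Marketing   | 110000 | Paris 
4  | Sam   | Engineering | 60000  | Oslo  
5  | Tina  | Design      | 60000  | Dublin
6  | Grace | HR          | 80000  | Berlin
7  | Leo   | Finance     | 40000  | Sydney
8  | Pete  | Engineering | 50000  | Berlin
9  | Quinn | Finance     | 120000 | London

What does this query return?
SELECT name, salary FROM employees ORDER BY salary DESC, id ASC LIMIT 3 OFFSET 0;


Sort by salary DESC (id ASC tiebreak), then skip 0 and take 3
Rows 1 through 3

3 rows:
Quinn, 120000
Uma, 110000
Dave, 80000


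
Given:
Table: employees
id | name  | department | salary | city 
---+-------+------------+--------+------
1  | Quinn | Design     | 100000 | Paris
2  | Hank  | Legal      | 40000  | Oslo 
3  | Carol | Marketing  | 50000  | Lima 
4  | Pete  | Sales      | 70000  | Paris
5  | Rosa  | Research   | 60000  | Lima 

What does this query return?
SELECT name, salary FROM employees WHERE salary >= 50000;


Filtering: salary >= 50000
Matching: 4 rows

4 rows:
Quinn, 100000
Carol, 50000
Pete, 70000
Rosa, 60000


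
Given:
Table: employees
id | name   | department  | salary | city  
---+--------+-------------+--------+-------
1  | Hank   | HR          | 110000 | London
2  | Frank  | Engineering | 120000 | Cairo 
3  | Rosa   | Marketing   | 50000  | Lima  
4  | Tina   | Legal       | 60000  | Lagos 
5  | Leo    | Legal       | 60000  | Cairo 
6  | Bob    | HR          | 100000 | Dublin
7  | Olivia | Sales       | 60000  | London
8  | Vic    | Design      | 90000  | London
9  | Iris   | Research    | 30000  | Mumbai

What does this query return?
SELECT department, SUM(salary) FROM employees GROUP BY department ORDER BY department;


Summing salary within each department:
  Design: 90000 = 90000
  Engineering: 120000 = 120000
  HR: 110000 + 100000 = 210000
  Legal: 60000 + 60000 = 120000
  Marketing: 50000 = 50000
  Research: 30000 = 30000
  Sales: 60000 = 60000


7 groups:
Design, 90000
Engineering, 120000
HR, 210000
Legal, 120000
Marketing, 50000
Research, 30000
Sales, 60000


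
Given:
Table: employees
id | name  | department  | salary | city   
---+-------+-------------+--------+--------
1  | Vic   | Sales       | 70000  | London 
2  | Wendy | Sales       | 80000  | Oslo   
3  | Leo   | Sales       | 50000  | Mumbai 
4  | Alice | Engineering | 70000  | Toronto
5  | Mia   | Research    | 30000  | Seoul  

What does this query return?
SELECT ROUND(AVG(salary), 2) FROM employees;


SUM(salary) = 300000
COUNT = 5
ROUND(AVG, 2) = ROUND(300000 / 5, 2) = 60000.0

60000.0


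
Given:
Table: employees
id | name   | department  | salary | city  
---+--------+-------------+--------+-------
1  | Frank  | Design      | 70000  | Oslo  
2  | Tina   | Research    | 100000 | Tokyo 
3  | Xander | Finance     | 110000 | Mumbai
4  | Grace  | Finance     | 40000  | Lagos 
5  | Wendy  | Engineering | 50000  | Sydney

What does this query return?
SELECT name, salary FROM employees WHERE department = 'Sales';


Filtering: department = 'Sales'
Matching rows: 0

Empty result set (0 rows)


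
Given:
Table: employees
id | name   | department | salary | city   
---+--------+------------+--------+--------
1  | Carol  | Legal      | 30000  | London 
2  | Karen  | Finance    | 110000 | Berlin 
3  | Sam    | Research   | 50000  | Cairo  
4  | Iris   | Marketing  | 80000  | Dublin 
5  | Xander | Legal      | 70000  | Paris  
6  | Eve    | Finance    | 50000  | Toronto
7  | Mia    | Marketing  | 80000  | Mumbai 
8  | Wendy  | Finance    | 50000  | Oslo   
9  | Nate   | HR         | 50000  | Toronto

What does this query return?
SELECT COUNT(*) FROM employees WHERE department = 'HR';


Counting rows where department = 'HR'
  Nate -> MATCH


1


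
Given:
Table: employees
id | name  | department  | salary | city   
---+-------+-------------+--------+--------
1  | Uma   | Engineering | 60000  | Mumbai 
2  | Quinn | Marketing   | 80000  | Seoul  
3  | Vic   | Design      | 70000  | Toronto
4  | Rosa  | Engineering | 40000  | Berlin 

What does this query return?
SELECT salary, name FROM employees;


Projecting columns: salary, name

4 rows:
60000, Uma
80000, Quinn
70000, Vic
40000, Rosa


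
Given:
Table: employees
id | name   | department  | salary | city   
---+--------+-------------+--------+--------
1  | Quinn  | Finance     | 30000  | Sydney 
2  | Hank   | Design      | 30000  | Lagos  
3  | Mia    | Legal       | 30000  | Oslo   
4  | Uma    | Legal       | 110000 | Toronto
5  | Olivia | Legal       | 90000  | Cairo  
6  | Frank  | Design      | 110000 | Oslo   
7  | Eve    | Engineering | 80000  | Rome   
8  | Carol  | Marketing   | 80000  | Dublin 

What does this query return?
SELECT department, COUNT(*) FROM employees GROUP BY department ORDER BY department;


Assigning each row to its department group:
  Quinn -> Finance
  Hank -> Design
  Mia -> Legal
  Uma -> Legal
  Olivia -> Legal
  Frank -> Design
  Eve -> Engineering
  Carol -> Marketing


5 groups:
Design, 2
Engineering, 1
Finance, 1
Legal, 3
Marketing, 1


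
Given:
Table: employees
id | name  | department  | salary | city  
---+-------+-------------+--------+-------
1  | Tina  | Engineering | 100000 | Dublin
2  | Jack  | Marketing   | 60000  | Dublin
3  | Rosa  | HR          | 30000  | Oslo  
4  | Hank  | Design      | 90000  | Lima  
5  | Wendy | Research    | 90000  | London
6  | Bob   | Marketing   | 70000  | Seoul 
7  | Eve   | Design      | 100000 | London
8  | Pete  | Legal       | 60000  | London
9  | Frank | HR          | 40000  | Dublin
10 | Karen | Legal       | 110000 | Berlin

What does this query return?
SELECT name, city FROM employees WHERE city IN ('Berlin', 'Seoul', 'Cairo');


Filtering: city IN ('Berlin', 'Seoul', 'Cairo')
Matching: 2 rows

2 rows:
Bob, Seoul
Karen, Berlin


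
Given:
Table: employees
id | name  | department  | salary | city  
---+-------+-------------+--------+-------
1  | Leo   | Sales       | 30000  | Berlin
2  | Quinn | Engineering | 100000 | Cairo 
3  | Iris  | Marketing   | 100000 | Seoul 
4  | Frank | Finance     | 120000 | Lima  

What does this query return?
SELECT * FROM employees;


SELECT * returns all 4 rows with all columns

4 rows:
1, Leo, Sales, 30000, Berlin
2, Quinn, Engineering, 100000, Cairo
3, Iris, Marketing, 100000, Seoul
4, Frank, Finance, 120000, Lima


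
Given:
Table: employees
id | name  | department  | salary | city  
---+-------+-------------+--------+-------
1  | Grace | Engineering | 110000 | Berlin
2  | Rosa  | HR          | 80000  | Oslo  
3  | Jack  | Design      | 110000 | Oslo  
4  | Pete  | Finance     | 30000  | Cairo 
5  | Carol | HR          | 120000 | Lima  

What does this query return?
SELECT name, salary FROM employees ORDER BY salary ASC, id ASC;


Sorting by salary ASC, then id ASC for ties

5 rows:
Pete, 30000
Rosa, 80000
Grace, 110000
Jack, 110000
Carol, 120000


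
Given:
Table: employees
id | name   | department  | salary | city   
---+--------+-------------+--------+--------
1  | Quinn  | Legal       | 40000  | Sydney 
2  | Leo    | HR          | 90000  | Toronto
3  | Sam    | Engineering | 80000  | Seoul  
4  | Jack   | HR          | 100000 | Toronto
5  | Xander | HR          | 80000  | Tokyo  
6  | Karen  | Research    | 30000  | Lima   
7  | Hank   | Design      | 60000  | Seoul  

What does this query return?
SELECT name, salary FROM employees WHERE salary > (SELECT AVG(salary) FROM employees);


Subquery: AVG(salary) = 68571.43
Filtering: salary > 68571.43
  Leo (90000) -> MATCH
  Sam (80000) -> MATCH
  Jack (100000) -> MATCH
  Xander (80000) -> MATCH


4 rows:
Leo, 90000
Sam, 80000
Jack, 100000
Xander, 80000


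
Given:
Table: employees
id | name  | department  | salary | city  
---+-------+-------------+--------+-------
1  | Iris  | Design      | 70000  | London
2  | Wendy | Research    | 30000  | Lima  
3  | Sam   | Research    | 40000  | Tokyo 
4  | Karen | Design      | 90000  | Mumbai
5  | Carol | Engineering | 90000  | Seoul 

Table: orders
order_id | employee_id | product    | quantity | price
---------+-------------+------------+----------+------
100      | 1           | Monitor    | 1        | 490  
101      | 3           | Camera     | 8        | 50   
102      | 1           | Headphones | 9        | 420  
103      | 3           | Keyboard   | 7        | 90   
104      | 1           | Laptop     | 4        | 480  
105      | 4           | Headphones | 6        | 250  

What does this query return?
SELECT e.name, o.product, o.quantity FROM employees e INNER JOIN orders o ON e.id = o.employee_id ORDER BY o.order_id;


Joining employees.id = orders.employee_id:
  employee Iris (id=1) -> order Monitor
  employee Sam (id=3) -> order Camera
  employee Iris (id=1) -> order Headphones
  employee Sam (id=3) -> order Keyboard
  employee Iris (id=1) -> order Laptop
  employee Karen (id=4) -> order Headphones


6 rows:
Iris, Monitor, 1
Sam, Camera, 8
Iris, Headphones, 9
Sam, Keyboard, 7
Iris, Laptop, 4
Karen, Headphones, 6


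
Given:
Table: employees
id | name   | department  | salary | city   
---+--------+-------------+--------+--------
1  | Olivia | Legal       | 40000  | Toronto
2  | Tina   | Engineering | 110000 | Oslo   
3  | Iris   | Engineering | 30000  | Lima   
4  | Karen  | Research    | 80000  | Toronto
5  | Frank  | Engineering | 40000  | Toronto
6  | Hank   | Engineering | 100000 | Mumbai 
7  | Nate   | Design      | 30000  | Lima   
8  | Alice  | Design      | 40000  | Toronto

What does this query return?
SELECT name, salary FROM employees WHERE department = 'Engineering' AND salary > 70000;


Filtering: department = 'Engineering' AND salary > 70000
Matching: 2 rows

2 rows:
Tina, 110000
Hank, 100000


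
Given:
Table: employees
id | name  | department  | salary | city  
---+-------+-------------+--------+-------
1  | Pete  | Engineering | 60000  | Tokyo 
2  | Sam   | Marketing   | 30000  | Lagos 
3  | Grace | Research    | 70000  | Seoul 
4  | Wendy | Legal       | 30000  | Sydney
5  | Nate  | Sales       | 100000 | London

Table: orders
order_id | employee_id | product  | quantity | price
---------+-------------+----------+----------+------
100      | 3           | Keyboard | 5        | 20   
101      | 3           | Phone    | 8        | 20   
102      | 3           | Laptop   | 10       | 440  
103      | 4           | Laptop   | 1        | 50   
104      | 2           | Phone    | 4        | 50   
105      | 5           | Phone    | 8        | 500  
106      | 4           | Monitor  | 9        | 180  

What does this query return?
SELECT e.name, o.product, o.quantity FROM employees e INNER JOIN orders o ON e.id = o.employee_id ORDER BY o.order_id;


Joining employees.id = orders.employee_id:
  employee Grace (id=3) -> order Keyboard
  employee Grace (id=3) -> order Phone
  employee Grace (id=3) -> order Laptop
  employee Wendy (id=4) -> order Laptop
  employee Sam (id=2) -> order Phone
  employee Nate (id=5) -> order Phone
  employee Wendy (id=4) -> order Monitor


7 rows:
Grace, Keyboard, 5
Grace, Phone, 8
Grace, Laptop, 10
Wendy, Laptop, 1
Sam, Phone, 4
Nate, Phone, 8
Wendy, Monitor, 9


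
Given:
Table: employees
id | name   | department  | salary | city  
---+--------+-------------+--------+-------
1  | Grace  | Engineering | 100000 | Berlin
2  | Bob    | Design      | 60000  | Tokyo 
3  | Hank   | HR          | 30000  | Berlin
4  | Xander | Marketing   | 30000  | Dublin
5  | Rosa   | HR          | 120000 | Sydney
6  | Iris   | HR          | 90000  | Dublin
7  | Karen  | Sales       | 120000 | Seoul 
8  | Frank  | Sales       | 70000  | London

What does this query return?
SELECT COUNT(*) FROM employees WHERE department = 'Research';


Counting rows where department = 'Research'


0


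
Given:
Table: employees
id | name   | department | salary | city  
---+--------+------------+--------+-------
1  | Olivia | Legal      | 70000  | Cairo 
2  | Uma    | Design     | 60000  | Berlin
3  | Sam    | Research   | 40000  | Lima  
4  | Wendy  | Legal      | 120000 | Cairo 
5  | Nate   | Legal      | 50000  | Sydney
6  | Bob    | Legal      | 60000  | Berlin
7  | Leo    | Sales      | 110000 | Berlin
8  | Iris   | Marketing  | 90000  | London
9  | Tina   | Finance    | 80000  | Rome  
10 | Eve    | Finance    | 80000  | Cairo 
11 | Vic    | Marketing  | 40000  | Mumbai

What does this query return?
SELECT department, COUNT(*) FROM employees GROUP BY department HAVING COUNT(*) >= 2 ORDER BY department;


Groups with count >= 2:
  Finance: 2 -> PASS
  Legal: 4 -> PASS
  Marketing: 2 -> PASS
  Design: 1 -> filtered out
  Research: 1 -> filtered out
  Sales: 1 -> filtered out


3 groups:
Finance, 2
Legal, 4
Marketing, 2


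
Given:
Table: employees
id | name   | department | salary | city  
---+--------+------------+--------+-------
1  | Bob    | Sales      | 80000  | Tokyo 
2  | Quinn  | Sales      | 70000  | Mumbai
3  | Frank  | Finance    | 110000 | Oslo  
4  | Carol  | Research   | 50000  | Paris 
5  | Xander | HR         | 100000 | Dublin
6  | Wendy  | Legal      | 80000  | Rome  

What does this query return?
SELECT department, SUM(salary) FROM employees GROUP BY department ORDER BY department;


Summing salary within each department:
  Finance: 110000 = 110000
  HR: 100000 = 100000
  Legal: 80000 = 80000
  Research: 50000 = 50000
  Sales: 80000 + 70000 = 150000


5 groups:
Finance, 110000
HR, 100000
Legal, 80000
Research, 50000
Sales, 150000


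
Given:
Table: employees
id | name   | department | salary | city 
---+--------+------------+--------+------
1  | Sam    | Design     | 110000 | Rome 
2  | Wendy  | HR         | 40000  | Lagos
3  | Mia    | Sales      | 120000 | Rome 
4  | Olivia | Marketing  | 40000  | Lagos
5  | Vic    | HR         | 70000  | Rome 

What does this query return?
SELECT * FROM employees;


SELECT * returns all 5 rows with all columns

5 rows:
1, Sam, Design, 110000, Rome
2, Wendy, HR, 40000, Lagos
3, Mia, Sales, 120000, Rome
4, Olivia, Marketing, 40000, Lagos
5, Vic, HR, 70000, Rome


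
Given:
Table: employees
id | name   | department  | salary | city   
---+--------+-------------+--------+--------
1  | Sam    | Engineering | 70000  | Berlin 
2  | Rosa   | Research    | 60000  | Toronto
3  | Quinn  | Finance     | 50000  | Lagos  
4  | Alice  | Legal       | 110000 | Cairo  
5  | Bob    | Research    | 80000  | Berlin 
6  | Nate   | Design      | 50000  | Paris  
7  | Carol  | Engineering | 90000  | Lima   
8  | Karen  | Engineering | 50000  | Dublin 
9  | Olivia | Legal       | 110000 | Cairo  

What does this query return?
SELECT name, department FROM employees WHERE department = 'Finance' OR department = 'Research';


Filtering: department = 'Finance' OR 'Research'
Matching: 3 rows

3 rows:
Rosa, Research
Quinn, Finance
Bob, Research


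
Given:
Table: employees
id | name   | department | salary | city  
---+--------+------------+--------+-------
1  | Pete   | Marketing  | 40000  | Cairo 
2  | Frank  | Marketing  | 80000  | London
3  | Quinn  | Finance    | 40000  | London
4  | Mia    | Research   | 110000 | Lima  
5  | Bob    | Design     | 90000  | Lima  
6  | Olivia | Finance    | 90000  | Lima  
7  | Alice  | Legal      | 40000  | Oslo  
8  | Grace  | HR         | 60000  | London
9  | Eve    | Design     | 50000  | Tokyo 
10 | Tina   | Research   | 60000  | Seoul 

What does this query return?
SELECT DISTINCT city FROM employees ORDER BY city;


All 'city' values (row order): Cairo, London, London, Lima, Lima, Lima, Oslo, London, Tokyo, Seoul
Removing duplicates leaves 6 unique value(s).

6 values:
Cairo
Lima
London
Oslo
Seoul
Tokyo


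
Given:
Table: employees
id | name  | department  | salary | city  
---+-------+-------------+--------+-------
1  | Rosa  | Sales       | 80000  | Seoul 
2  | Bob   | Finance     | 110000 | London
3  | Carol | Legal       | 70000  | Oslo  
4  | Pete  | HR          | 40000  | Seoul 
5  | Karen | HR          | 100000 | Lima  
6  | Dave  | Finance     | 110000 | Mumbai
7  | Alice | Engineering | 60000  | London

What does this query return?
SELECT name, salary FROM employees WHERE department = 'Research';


Filtering: department = 'Research'
Matching rows: 0

Empty result set (0 rows)


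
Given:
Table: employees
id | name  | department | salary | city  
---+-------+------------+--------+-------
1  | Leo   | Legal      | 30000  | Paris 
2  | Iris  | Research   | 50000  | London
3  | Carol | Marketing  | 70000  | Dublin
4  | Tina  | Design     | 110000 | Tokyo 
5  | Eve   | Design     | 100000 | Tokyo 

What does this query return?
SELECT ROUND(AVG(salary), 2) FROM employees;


SUM(salary) = 360000
COUNT = 5
ROUND(AVG, 2) = ROUND(360000 / 5, 2) = 72000.0

72000.0


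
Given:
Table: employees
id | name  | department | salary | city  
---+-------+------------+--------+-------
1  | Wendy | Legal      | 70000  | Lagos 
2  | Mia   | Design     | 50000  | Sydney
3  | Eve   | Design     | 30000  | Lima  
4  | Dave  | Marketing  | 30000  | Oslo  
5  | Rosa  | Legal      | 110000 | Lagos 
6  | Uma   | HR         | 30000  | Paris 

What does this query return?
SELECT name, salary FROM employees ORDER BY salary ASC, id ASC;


Sorting by salary ASC, then id ASC for ties

6 rows:
Eve, 30000
Dave, 30000
Uma, 30000
Mia, 50000
Wendy, 70000
Rosa, 110000


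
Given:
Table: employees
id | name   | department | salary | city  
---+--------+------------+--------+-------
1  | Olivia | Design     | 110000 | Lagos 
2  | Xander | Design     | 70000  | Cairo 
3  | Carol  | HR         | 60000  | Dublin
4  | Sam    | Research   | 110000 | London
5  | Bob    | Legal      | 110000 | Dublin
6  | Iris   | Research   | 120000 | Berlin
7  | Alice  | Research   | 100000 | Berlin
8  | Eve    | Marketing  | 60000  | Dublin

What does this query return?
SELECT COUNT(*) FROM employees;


COUNT(*) counts all rows

8


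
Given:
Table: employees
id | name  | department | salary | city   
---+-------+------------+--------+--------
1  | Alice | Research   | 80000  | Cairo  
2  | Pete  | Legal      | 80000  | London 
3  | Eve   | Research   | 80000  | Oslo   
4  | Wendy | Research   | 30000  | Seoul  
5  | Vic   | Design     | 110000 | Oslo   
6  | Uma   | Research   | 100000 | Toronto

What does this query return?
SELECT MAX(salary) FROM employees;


Salaries: 80000, 80000, 80000, 30000, 110000, 100000
MAX = 110000

110000


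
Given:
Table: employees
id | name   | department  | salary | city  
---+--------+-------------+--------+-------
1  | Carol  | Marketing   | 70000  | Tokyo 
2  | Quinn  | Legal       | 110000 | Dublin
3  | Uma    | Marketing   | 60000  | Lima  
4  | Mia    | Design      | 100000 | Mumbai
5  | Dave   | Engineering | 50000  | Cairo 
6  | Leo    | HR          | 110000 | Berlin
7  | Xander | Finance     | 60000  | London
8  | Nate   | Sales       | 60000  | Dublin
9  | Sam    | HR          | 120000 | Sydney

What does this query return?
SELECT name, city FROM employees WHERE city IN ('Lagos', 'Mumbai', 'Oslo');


Filtering: city IN ('Lagos', 'Mumbai', 'Oslo')
Matching: 1 rows

1 rows:
Mia, Mumbai


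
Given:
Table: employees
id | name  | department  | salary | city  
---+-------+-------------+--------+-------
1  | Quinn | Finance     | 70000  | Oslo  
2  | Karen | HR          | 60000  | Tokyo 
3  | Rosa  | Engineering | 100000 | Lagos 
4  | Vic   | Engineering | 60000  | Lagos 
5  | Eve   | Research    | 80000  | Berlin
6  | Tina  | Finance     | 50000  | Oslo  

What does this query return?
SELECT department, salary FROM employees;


Projecting columns: department, salary

6 rows:
Finance, 70000
HR, 60000
Engineering, 100000
Engineering, 60000
Research, 80000
Finance, 50000


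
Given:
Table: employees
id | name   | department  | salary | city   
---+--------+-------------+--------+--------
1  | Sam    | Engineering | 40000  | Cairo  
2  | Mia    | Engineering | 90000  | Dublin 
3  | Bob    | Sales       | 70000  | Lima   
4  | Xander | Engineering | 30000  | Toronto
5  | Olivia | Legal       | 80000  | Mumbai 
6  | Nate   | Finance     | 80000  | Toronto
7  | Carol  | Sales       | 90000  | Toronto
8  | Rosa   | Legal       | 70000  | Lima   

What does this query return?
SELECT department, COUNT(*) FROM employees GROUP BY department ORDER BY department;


Assigning each row to its department group:
  Sam -> Engineering
  Mia -> Engineering
  Bob -> Sales
  Xander -> Engineering
  Olivia -> Legal
  Nate -> Finance
  Carol -> Sales
  Rosa -> Legal


4 groups:
Engineering, 3
Finance, 1
Legal, 2
Sales, 2


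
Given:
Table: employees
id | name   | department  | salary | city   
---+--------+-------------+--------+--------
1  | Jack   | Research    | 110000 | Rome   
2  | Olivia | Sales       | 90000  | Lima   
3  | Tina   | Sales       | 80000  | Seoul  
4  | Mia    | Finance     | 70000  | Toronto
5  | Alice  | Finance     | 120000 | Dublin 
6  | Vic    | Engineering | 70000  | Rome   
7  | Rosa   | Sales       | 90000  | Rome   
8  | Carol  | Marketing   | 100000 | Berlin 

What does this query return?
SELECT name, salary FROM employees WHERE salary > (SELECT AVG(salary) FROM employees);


Subquery: AVG(salary) = 91250.0
Filtering: salary > 91250.0
  Jack (110000) -> MATCH
  Alice (120000) -> MATCH
  Carol (100000) -> MATCH


3 rows:
Jack, 110000
Alice, 120000
Carol, 100000


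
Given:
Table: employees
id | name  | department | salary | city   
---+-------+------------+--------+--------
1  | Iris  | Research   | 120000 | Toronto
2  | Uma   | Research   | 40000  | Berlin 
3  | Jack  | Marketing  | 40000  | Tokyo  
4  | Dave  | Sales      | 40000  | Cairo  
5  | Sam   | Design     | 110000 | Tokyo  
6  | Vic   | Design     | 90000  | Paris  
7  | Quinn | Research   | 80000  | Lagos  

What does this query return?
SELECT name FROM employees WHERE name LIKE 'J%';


LIKE 'J%' matches names starting with 'J'
Matching: 1

1 rows:
Jack


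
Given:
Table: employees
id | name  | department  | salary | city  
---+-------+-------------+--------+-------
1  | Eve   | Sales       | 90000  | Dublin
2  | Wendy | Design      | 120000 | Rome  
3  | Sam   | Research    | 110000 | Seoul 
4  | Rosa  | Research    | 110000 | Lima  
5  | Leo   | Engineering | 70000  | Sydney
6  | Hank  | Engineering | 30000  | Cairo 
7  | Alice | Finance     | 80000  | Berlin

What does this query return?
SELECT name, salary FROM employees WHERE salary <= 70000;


Filtering: salary <= 70000
Matching: 2 rows

2 rows:
Leo, 70000
Hank, 30000


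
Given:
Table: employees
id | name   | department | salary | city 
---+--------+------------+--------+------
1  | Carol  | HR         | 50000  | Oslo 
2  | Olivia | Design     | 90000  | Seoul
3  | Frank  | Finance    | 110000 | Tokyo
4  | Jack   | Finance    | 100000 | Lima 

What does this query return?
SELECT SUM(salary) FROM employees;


SUM(salary) = 50000 + 90000 + 110000 + 100000 = 350000

350000


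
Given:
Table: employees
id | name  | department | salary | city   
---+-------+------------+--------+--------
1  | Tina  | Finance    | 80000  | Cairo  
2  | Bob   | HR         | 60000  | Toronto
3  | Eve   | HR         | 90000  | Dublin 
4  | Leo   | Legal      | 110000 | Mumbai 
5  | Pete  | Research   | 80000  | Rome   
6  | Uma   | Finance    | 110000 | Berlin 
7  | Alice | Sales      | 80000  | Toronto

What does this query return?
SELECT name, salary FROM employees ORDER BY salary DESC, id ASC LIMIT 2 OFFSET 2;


Sort by salary DESC (id ASC tiebreak), then skip 2 and take 2
Rows 3 through 4

2 rows:
Eve, 90000
Tina, 80000


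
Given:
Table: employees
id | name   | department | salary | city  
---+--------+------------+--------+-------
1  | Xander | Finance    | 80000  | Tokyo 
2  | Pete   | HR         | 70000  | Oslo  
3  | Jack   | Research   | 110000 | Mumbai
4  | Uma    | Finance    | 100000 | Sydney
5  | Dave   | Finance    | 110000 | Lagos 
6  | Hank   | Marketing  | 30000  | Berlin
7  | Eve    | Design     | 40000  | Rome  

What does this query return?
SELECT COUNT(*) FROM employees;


COUNT(*) counts all rows

7


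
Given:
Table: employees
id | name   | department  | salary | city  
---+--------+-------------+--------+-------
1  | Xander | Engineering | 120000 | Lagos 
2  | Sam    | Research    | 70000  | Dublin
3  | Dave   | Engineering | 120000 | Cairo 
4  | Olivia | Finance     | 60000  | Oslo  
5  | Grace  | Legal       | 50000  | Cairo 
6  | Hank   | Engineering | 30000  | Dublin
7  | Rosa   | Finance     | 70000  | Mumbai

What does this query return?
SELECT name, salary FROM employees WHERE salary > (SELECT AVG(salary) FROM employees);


Subquery: AVG(salary) = 74285.71
Filtering: salary > 74285.71
  Xander (120000) -> MATCH
  Dave (120000) -> MATCH


2 rows:
Xander, 120000
Dave, 120000


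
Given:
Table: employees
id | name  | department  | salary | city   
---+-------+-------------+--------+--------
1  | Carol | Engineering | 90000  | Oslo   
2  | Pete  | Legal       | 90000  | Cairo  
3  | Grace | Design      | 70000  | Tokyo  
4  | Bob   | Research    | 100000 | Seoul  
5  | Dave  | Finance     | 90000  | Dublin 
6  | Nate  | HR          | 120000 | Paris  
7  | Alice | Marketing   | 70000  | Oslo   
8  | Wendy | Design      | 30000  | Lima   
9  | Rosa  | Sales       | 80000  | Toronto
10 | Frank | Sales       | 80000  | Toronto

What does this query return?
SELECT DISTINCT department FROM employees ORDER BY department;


All 'department' values (row order): Engineering, Legal, Design, Research, Finance, HR, Marketing, Design, Sales, Sales
Removing duplicates leaves 8 unique value(s).

8 values:
Design
Engineering
Finance
HR
Legal
Marketing
Research
Sales


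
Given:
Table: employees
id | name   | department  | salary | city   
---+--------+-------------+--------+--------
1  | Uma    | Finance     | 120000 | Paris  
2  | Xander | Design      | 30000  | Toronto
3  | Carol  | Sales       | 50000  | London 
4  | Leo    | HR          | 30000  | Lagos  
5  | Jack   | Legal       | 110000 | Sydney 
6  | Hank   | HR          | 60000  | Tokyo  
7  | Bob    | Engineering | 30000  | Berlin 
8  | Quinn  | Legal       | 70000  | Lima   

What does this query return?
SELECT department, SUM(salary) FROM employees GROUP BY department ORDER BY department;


Summing salary within each department:
  Design: 30000 = 30000
  Engineering: 30000 = 30000
  Finance: 120000 = 120000
  HR: 30000 + 60000 = 90000
  Legal: 110000 + 70000 = 180000
  Sales: 50000 = 50000


6 groups:
Design, 30000
Engineering, 30000
Finance, 120000
HR, 90000
Legal, 180000
Sales, 50000


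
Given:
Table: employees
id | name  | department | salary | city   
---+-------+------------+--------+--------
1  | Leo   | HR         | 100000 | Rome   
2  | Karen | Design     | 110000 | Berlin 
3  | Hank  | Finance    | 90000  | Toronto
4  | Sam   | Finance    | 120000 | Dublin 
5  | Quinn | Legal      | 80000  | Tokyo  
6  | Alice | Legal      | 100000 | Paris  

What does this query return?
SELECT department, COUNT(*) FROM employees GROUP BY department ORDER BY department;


Assigning each row to its department group:
  Leo -> HR
  Karen -> Design
  Hank -> Finance
  Sam -> Finance
  Quinn -> Legal
  Alice -> Legal


4 groups:
Design, 1
Finance, 2
HR, 1
Legal, 2


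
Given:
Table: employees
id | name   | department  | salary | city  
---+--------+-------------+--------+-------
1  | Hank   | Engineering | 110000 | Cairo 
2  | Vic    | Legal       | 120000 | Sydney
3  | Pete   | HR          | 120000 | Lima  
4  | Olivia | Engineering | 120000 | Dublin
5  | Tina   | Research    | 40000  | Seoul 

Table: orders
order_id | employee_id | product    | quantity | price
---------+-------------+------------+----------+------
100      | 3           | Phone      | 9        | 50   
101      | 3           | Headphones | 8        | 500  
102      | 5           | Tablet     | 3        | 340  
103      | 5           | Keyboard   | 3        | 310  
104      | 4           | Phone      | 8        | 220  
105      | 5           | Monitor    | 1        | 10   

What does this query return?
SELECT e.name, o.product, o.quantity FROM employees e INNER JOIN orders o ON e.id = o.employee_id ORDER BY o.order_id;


Joining employees.id = orders.employee_id:
  employee Pete (id=3) -> order Phone
  employee Pete (id=3) -> order Headphones
  employee Tina (id=5) -> order Tablet
  employee Tina (id=5) -> order Keyboard
  employee Olivia (id=4) -> order Phone
  employee Tina (id=5) -> order Monitor


6 rows:
Pete, Phone, 9
Pete, Headphones, 8
Tina, Tablet, 3
Tina, Keyboard, 3
Olivia, Phone, 8
Tina, Monitor, 1


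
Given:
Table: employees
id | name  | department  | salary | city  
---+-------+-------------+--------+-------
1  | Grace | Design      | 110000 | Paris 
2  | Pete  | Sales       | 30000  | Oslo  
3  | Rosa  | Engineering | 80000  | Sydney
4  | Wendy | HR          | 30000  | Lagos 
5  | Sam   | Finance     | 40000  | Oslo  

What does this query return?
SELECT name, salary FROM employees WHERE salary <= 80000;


Filtering: salary <= 80000
Matching: 4 rows

4 rows:
Pete, 30000
Rosa, 80000
Wendy, 30000
Sam, 40000
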